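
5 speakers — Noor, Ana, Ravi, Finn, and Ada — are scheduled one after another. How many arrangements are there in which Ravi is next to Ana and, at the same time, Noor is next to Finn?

24

Treat {Ravi,Ana} as one block (2 orders) and {Noor,Finn} as another (2 orders).
That leaves 3 units to arrange: 2 × 2 × 3! = 4 × 6 = 24.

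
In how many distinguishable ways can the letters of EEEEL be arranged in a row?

5

Letter multiplicities in EEEEL: E×4, L×1.
Dividing 5! = 120 by 4! = 24 for the repeated letters gives 5.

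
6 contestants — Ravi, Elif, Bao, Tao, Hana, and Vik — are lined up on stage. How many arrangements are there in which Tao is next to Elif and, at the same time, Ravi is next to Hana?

Treat {Tao,Elif} as one block (2 orders) and {Ravi,Hana} as another (2 orders).
That leaves 4 units to arrange: 2 × 2 × 4! = 4 × 24 = 96.

96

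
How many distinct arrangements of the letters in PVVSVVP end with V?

With the last slot taken by V, it remains to arrange the other 6 letters (PVSVVP).
Those 6 letters have P appearing twice and V appearing 3 times, giving (6)!/(3!·2!) = 60.

60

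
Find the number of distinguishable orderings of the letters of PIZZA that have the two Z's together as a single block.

24

Treat the 2 copies of Z as a single block. The multiset to arrange is then {ZZ, A, I, P}, 4 items in all.
All 4 items are distinct, so there are (4)! = 24 arrangements.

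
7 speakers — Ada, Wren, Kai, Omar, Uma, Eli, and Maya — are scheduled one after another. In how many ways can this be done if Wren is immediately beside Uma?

Glue Wren and Uma into one block (2 internal orders), leaving 6 units to arrange in a row.
That gives 2 × 6! = 2 × 720 = 1440.

1440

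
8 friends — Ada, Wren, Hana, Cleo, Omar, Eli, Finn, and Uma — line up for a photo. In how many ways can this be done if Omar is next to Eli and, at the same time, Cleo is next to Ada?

Treat {Omar,Eli} as one block (2 orders) and {Cleo,Ada} as another (2 orders).
That leaves 6 units to arrange: 2 × 2 × 6! = 4 × 720 = 2880.

2880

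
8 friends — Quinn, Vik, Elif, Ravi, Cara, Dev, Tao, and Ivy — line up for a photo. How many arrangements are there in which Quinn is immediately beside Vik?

Glue Quinn and Vik into one block (2 internal orders), leaving 7 units to arrange in a row.
That gives 2 × 7! = 2 × 5040 = 10080.

10080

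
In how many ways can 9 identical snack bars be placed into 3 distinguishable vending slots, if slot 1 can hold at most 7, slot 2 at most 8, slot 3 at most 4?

By stars and bars, unrestricted non-negative solutions to x_1+…+x_3 = 9 number C(9+2,2) = 55.
Subtract solutions that violate a single cap (substitute x_i' = x_i − (cap_i+1)): x_1 ≥ 8 gives C(3,2) = 3; x_2 ≥ 9 gives C(2,2) = 1; x_3 ≥ 5 gives C(6,2) = 15. Together 19.
No two caps can be exceeded simultaneously, so the pair terms are all 0.
By inclusion–exclusion the count is 55 − 19 + 0 = 36.

36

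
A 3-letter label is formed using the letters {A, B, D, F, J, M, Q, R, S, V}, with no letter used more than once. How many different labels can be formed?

Choose and order 3 of the 10 symbols: the first letter has 10 options, the next 9, then 8.
That product is 10 × 9 × 8 = 720.

720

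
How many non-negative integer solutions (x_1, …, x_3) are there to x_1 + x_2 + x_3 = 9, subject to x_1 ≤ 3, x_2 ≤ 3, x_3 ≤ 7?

Ignoring the caps, the number of non-negative solutions to x_1+…+x_3 = 9 is C(11,2) = 55.
Subtract solutions that violate a single cap (substitute x_i' = x_i − (cap_i+1)): x_1 ≥ 4 gives C(7,2) = 21; x_2 ≥ 4 gives C(7,2) = 21; x_3 ≥ 8 gives C(3,2) = 3. Together 45.
Add back pairs where two caps are both exceeded: 3 + 0 + 0 = 3.
By inclusion–exclusion the count is 55 − 45 + 3 = 13.

13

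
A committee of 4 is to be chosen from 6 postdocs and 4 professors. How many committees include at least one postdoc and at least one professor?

194

Unrestricted: C(10,4) = 210 ways to pick any 4 of the 10.
Selections missing a whole group: no postdocs → C(4,4) = 1; no professors → C(6,4) = 15.
Both groups omitted at once is impossible, so 210 − 16 = 194.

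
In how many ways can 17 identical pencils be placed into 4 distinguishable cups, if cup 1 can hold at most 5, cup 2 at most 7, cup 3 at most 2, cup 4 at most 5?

Without the upper bounds there are C(20,3) = 1140 ways to split 17 among 4 cups.
Subtract solutions that violate a single cap (substitute x_i' = x_i − (cap_i+1)): x_1 ≥ 6 gives C(14,3) = 364; x_2 ≥ 8 gives C(12,3) = 220; x_3 ≥ 3 gives C(17,3) = 680; x_4 ≥ 6 gives C(14,3) = 364. Together 1628.
Add back pairs where two caps are both exceeded: 20 + 165 + 56 + 84 + 20 + 165 = 510.
Subtract triples: 1 + 0 + 10 + 1 = 12.
By inclusion–exclusion the count is 1140 − 1628 + 510 − 12 = 10.

10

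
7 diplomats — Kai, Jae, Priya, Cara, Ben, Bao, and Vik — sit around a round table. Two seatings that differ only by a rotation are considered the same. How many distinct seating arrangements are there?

Around a circle, 7 distinct people have 7!/7 = (6)! = 720 rotationally distinct seatings.

720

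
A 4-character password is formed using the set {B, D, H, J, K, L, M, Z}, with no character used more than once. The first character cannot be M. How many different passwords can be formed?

The first character has 8−1 = 7 choices (anything except M).
The remaining 3 characters are filled from the other 7 symbols without repetition: 7 × 6 × 5 = 210.
Total: 7 × 210 = 1470.

1470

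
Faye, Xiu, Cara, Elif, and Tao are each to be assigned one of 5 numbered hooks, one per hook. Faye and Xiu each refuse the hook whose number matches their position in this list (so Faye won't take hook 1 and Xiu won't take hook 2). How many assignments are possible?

Let Aᵢ (for i ∈ {1, 2}) be the placements that put person i in their forbidden hook. Any j of these fix j positions, leaving (5−j)! ways to fill the rest, and there are C(2,j) ways to pick which j.
By inclusion–exclusion, the number of valid placements is Σ_{j=0}^{2} (−1)^j C(2,j)·(5−j)!.
Computing: 120 − 48 + 6 = 78.

78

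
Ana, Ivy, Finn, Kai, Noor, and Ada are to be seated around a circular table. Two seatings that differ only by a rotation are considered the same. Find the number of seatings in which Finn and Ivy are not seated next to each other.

All circular seatings of 6 people number (5)! = 120.
Those with Finn next to Ivy: fuse the pair into one unit and seat 5 units around a circle — 2·(4)! = 48.
Subtracting, 120 − 48 = 72.

72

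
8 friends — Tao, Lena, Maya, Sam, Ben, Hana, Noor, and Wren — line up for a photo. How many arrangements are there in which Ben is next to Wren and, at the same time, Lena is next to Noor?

Treat {Ben,Wren} as one block (2 orders) and {Lena,Noor} as another (2 orders).
That leaves 6 units to arrange: 2 × 2 × 6! = 4 × 720 = 2880.

2880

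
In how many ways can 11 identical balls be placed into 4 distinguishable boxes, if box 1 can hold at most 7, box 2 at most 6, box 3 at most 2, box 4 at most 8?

Without the upper bounds there are C(14,3) = 364 ways to split 11 among 4 boxes.
Subtract solutions that violate a single cap (substitute x_i' = x_i − (cap_i+1)): x_1 ≥ 8 gives C(6,3) = 20; x_2 ≥ 7 gives C(7,3) = 35; x_3 ≥ 3 gives C(11,3) = 165; x_4 ≥ 9 gives C(5,3) = 10. Together 230.
Add back pairs where two caps are both exceeded: 0 + 1 + 0 + 4 + 0 + 0 = 5.
By inclusion–exclusion the count is 364 − 230 + 5 = 139.

139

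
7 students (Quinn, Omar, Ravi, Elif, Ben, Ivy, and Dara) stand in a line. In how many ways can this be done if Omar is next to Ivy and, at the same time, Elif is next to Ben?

Treat {Omar,Ivy} as one block (2 orders) and {Elif,Ben} as another (2 orders).
That leaves 5 units to arrange: 2 × 2 × 5! = 4 × 120 = 480.

480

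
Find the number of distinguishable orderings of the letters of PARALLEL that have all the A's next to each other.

840

Treat the 2 copies of A as a single block. The multiset to arrange is then {AA, E, L, L, L, P, R}, 7 items in all.
That gives (7)!/(3!) = 840 arrangements.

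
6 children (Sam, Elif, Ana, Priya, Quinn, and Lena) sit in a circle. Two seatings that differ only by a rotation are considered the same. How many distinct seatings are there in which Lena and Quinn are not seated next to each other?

72

Without the restriction there are (5)! = 120 seatings.
Seatings with Lena beside Quinn: treat them as a block with 2 internal orders, giving 2 × (4)! = 48.
Subtracting, 120 − 48 = 72.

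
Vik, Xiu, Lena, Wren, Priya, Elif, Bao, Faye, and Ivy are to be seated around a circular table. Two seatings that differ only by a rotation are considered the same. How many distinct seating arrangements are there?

Fix one person's seat to break rotational symmetry; the remaining 8 people can be arranged in (8)! = 40320 ways.

40320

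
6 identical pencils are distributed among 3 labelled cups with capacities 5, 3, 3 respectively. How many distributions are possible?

15

Without the upper bounds there are C(8,2) = 28 ways to split 6 among 3 cups.
Subtract solutions that violate a single cap (substitute x_i' = x_i − (cap_i+1)): x_1 ≥ 6 gives C(2,2) = 1; x_2 ≥ 4 gives C(4,2) = 6; x_3 ≥ 4 gives C(4,2) = 6. Together 13.
No two caps can be exceeded simultaneously, so the pair terms are all 0.
By inclusion–exclusion the count is 28 − 13 + 0 = 15.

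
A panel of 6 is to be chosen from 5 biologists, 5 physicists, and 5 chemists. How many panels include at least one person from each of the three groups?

With no constraint there are C(15,6) = 5005 possible selections.
Subtract selections that omit an entire group: no biologists → C(10,6) = 210; no physicists → C(10,6) = 210; no chemists → C(10,6) = 210.
Add back selections omitting two groups (i.e. drawn from a single group): C(5,6) + C(5,6) + C(5,6) = 0.
By inclusion–exclusion: 5005 − 630 + 0 = 4375.

4375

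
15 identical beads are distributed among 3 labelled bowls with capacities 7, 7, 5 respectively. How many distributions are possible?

Ignoring the caps, the number of non-negative solutions to x_1+…+x_3 = 15 is C(17,2) = 136.
Subtract solutions that violate a single cap (substitute x_i' = x_i − (cap_i+1)): x_1 ≥ 8 gives C(9,2) = 36; x_2 ≥ 8 gives C(9,2) = 36; x_3 ≥ 6 gives C(11,2) = 55. Together 127.
Add back pairs where two caps are both exceeded: 0 + 3 + 3 = 6.
By inclusion–exclusion the count is 136 − 127 + 6 = 15.

15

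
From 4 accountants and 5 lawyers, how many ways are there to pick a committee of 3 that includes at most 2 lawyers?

Split by how many lawyers are chosen (0 through 2).
Sum: C(5,0)·C(4,3) + C(5,1)·C(4,2) + C(5,2)·C(4,1) = 4 + 30 + 40 = 74.

74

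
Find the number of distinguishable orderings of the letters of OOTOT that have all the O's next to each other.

3

Treat the 3 copies of O as a single block. The multiset to arrange is then {OOO, T, T}, 3 items in all.
That gives (3)!/(2!) = 3 arrangements.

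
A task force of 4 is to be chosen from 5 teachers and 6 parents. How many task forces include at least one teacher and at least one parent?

Total 4-person selections from all 11: C(11,4) = 330.
Selections missing a whole group: no teachers → C(6,4) = 15; no parents → C(5,4) = 5.
Both groups omitted at once is impossible, so 330 − 20 = 310.

310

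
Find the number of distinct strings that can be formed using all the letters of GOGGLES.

GOGGLES has 7 letters with G appearing 3 times.
So there are 7! / (3!) = 840 distinguishable arrangements.

840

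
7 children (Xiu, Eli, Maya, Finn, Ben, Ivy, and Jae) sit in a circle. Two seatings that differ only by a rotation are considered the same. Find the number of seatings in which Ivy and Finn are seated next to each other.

240

Glue Ivy and Finn into a block (2 internal orders). Seating 6 units around a circle gives (5)! arrangements.
So 2 × (5)! = 2 × 120 = 240.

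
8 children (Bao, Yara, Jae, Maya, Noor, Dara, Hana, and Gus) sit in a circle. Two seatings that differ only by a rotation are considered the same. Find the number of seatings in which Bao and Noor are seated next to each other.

1440

Treat {Bao, Noor} as one unit (2 internal orders) and seat the resulting 7 units around the table: (6)! circular arrangements.
So 2 × (6)! = 2 × 720 = 1440.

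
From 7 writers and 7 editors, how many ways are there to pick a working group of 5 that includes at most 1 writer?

266

Split by how many writers are chosen (0 through 1).
Sum: C(7,0)·C(7,5) + C(7,1)·C(7,4) = 21 + 245 = 266.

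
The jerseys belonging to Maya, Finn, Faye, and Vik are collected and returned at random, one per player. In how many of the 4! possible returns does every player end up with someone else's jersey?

Let Aᵢ be the assignments in which player i gets their old jersey. We want the size of the complement of A₁∪…∪A_4.
By inclusion–exclusion this is Σ_{j=0}^{4} (−1)^j C(4,j)·(4−j)!.
Computing: 24 − 24 + 12 − 4 + 1 = 9.

9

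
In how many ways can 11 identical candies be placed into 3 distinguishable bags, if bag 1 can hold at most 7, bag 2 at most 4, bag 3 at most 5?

20

Without the upper bounds there are C(13,2) = 78 ways to split 11 among 3 bags.
Subtract solutions that violate a single cap (substitute x_i' = x_i − (cap_i+1)): x_1 ≥ 8 gives C(5,2) = 10; x_2 ≥ 5 gives C(8,2) = 28; x_3 ≥ 6 gives C(7,2) = 21. Together 59.
Add back pairs where two caps are both exceeded: 0 + 0 + 1 = 1.
By inclusion–exclusion the count is 78 − 59 + 1 = 20.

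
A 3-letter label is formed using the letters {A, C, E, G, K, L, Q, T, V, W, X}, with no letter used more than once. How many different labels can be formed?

With no repetition, fill the 3 letters in order: 11 choices, then 10, down to 9.
11 × 10 × 9 = 990.

990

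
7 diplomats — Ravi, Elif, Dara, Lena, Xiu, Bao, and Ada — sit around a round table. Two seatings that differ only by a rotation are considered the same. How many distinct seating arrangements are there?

Fix one person's seat to break rotational symmetry; the remaining 6 people can be arranged in (6)! = 720 ways.

720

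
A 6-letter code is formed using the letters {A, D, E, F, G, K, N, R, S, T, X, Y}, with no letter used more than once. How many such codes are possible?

This is a permutation of 6 out of 12: P(12,6) = 12!/6!.
That product is 12 × 11 × 10 × 9 × 8 × 7 = 665280.

665280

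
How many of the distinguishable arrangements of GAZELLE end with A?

With the last slot taken by A, it remains to arrange the other 6 letters (GZELLE).
Those 6 letters have E appearing twice and L appearing twice, giving (6)!/(2!·2!) = 180.

180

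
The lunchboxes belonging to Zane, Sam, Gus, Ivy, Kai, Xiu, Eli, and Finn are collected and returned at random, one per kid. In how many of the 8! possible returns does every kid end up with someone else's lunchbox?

14833

Count assignments avoiding every fixed point. For any j of the 8 kids fixed to their own lunchbox, the other 8−j can be arranged in (8−j)! ways.
By inclusion–exclusion this is Σ_{j=0}^{8} (−1)^j C(8,j)·(8−j)!.
Computing: 40320 − 40320 + 20160 − 6720 + 1680 − 336 + 56 − 8 + 1 = 14833.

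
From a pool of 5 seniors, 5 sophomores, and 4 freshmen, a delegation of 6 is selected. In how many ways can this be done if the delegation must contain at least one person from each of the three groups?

2625

Total 6-person selections from all 14: C(14,6) = 3003.
Selections missing a whole group: no seniors → C(9,6) = 84; no sophomores → C(9,6) = 84; no freshmen → C(10,6) = 210.
Add back selections omitting two groups (i.e. drawn from a single group): C(5,6) + C(5,6) + C(4,6) = 0.
By inclusion–exclusion: 3003 − 378 + 0 = 2625.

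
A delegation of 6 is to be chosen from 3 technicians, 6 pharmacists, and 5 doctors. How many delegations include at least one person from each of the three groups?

2430

Total 6-person selections from all 14: C(14,6) = 3003.
Selections missing a whole group: no technicians → C(11,6) = 462; no pharmacists → C(8,6) = 28; no doctors → C(9,6) = 84.
Add back selections omitting two groups (i.e. drawn from a single group): C(3,6) + C(6,6) + C(5,6) = 1.
By inclusion–exclusion: 3003 − 574 + 1 = 2430.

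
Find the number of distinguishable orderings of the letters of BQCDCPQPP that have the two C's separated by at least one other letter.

Total arrangements of BQCDCPQPP: 9!/(3!·2!·2!) = 15120.
Arrangements with the C's together: treat CC as one letter, giving (8)!/(3!·2!) = 3360.
Subtracting, 15120 − 3360 = 11760 arrangements keep the C's apart.

11760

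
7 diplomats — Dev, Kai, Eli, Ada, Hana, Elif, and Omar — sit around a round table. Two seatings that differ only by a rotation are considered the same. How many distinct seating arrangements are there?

720

Around a circle, 7 distinct people have 7!/7 = (6)! = 720 rotationally distinct seatings.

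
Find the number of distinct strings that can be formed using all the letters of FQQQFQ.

Letter multiplicities in FQQQFQ: F×2, Q×4.
The number of distinct arrangements is 6!/(4!·2!) = 720/48 = 15.

15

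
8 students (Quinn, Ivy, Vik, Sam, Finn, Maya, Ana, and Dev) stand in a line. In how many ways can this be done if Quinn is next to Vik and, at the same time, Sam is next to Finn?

Treat {Quinn,Vik} as one block (2 orders) and {Sam,Finn} as another (2 orders).
That leaves 6 units to arrange: 2 × 2 × 6! = 4 × 720 = 2880.

2880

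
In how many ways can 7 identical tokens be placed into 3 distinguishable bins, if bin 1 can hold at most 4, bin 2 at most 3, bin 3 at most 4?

14

Ignoring the caps, the number of non-negative solutions to x_1+…+x_3 = 7 is C(9,2) = 36.
Subtract solutions that violate a single cap (substitute x_i' = x_i − (cap_i+1)): x_1 ≥ 5 gives C(4,2) = 6; x_2 ≥ 4 gives C(5,2) = 10; x_3 ≥ 5 gives C(4,2) = 6. Together 22.
No two caps can be exceeded simultaneously, so the pair terms are all 0.
By inclusion–exclusion the count is 36 − 22 + 0 = 14.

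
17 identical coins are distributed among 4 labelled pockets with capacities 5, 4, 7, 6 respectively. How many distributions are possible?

Ignoring the caps, the number of non-negative solutions to x_1+…+x_4 = 17 is C(20,3) = 1140.
Subtract solutions that violate a single cap (substitute x_i' = x_i − (cap_i+1)): x_1 ≥ 6 gives C(14,3) = 364; x_2 ≥ 5 gives C(15,3) = 455; x_3 ≥ 8 gives C(12,3) = 220; x_4 ≥ 7 gives C(13,3) = 286. Together 1325.
Add back pairs where two caps are both exceeded: 84 + 20 + 35 + 35 + 56 + 10 = 240.
By inclusion–exclusion the count is 1140 − 1325 + 240 = 55.

55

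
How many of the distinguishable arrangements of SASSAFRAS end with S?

With the last slot taken by S, it remains to arrange the other 8 letters (ASSAFRAS).
Those 8 letters have A appearing 3 times and S appearing 3 times, giving (8)!/(3!·3!) = 1120.

1120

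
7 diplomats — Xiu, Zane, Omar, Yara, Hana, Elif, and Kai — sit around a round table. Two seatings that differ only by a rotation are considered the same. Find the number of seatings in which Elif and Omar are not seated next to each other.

All circular seatings of 7 people number (6)! = 720.
Seatings with Elif beside Omar: treat them as a block with 2 internal orders, giving 2 × (5)! = 240.
Subtracting, 720 − 240 = 480.

480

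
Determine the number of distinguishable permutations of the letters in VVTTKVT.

The 7 letters of VVTTKVT have repeats: T appearing 3 times and V appearing 3 times.
So there are 7! / (3!·3!) = 140 distinguishable arrangements.

140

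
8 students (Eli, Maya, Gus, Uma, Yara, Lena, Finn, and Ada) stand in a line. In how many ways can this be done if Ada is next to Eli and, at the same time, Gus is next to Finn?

Treat {Ada,Eli} as one block (2 orders) and {Gus,Finn} as another (2 orders).
That leaves 6 units to arrange: 2 × 2 × 6! = 4 × 720 = 2880.

2880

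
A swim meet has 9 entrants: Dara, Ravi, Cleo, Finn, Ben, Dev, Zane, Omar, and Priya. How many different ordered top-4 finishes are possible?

3024

This is an ordered selection of 4 from 9: P(9,4).
That gives 9 × 8 × 7 × 6 = 3024.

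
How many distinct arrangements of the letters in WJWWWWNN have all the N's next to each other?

42

Treat the 2 copies of N as a single block. The multiset to arrange is then {NN, J, W, W, W, W, W}, 7 items in all.
That gives (7)!/(5!) = 42 arrangements.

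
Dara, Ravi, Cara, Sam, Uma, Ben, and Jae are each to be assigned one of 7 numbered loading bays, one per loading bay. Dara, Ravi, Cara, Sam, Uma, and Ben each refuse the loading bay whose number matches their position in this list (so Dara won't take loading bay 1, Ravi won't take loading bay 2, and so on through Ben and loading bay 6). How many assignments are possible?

Let Aᵢ (for 1 ≤ i ≤ 6) be the placements that put person i in their forbidden loading bay. Any j of these fix j positions, leaving (7−j)! ways to fill the rest, and there are C(6,j) ways to pick which j.
By inclusion–exclusion, the number of valid placements is Σ_{j=0}^{6} (−1)^j C(6,j)·(7−j)!.
Computing: 5040 − 4320 + 1800 − 480 + 90 − 12 + 1 = 2119.

2119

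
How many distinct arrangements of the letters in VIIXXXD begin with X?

Fix X in the first position and arrange the remaining 6 letters.
Those 6 letters have I appearing twice and X appearing twice, giving (6)!/(2!·2!) = 180.

180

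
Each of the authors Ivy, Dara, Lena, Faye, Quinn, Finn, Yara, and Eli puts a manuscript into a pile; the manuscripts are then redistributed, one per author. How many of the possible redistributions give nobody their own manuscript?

Let Aᵢ be the assignments in which author i gets their own manuscript. We want the size of the complement of A₁∪…∪A_8.
By inclusion–exclusion this is Σ_{j=0}^{8} (−1)^j C(8,j)·(8−j)!.
Computing: 40320 − 40320 + 20160 − 6720 + 1680 − 336 + 56 − 8 + 1 = 14833.

14833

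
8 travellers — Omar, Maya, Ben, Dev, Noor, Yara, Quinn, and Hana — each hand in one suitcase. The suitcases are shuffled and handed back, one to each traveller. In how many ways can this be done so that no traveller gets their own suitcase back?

Let Aᵢ be the assignments in which traveller i gets their own suitcase. We want the size of the complement of A₁∪…∪A_8.
By inclusion–exclusion this is Σ_{j=0}^{8} (−1)^j C(8,j)·(8−j)!.
Computing: 40320 − 40320 + 20160 − 6720 + 1680 − 336 + 56 − 8 + 1 = 14833.

14833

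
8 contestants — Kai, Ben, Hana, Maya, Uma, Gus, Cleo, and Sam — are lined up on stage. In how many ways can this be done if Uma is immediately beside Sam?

Treat {Uma, Sam} as a single unit. There are 7 units to order, and the pair itself can be ordered 2 ways.
So the count is 2·(7)! = 10080.

10080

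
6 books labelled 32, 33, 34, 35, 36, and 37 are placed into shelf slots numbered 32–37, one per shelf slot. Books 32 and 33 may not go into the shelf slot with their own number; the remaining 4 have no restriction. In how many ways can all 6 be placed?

504

Let Aᵢ (for i ∈ {32, 33}) be the placements that put book i in its forbidden shelf slot. Any j of these fix j positions, leaving (6−j)! ways to fill the rest, and there are C(2,j) ways to pick which j.
By inclusion–exclusion, the number of valid placements is Σ_{j=0}^{2} (−1)^j C(2,j)·(6−j)!.
Computing: 720 − 240 + 24 = 504.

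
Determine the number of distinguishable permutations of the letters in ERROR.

20

Letter multiplicities in ERROR: E×1, O×1, R×3.
Dividing 5! = 120 by 3! = 6 for the repeated letters gives 20.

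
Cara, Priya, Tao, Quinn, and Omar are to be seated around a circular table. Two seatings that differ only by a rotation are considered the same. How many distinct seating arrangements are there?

Around a circle, 5 distinct people have 5!/5 = (4)! = 24 rotationally distinct seatings.

24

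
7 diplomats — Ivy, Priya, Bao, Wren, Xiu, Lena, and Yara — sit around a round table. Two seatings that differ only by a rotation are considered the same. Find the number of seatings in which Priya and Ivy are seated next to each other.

Treat {Priya, Ivy} as one unit (2 internal orders) and seat the resulting 6 units around the table: (5)! circular arrangements.
So 2 × (5)! = 2 × 120 = 240.

240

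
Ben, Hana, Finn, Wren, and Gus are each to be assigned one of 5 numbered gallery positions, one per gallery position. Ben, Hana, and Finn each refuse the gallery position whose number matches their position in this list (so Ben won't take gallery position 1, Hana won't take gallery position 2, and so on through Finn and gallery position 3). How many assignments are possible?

64

Let Aᵢ (for i ∈ {1, 2, 3}) be the placements that put person i in their forbidden gallery position. Any j of these fix j positions, leaving (5−j)! ways to fill the rest, and there are C(3,j) ways to pick which j.
By inclusion–exclusion, the number of valid placements is Σ_{j=0}^{3} (−1)^j C(3,j)·(5−j)!.
Computing: 120 − 72 + 18 − 2 = 64.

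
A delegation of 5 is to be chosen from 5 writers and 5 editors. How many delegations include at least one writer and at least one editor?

250

Total 5-person selections from all 10: C(10,5) = 252.
Subtract selections that omit an entire group: no writers → C(5,5) = 1; no editors → C(5,5) = 1.
Both groups omitted at once is impossible, so 252 − 2 = 250.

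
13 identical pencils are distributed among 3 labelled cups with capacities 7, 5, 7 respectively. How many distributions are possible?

27

By stars and bars, unrestricted non-negative solutions to x_1+…+x_3 = 13 number C(13+2,2) = 105.
Subtract solutions that violate a single cap (substitute x_i' = x_i − (cap_i+1)): x_1 ≥ 8 gives C(7,2) = 21; x_2 ≥ 6 gives C(9,2) = 36; x_3 ≥ 8 gives C(7,2) = 21. Together 78.
No two caps can be exceeded simultaneously, so the pair terms are all 0.
By inclusion–exclusion the count is 105 − 78 + 0 = 27.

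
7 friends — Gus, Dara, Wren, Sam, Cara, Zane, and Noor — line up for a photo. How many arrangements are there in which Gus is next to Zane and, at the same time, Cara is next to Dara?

Treat {Gus,Zane} as one block (2 orders) and {Cara,Dara} as another (2 orders).
That leaves 5 units to arrange: 2 × 2 × 5! = 4 × 120 = 480.

480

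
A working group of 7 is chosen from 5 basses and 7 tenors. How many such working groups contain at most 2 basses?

246

Split by how many basses are chosen (0 through 2).
Sum: C(5,0)·C(7,7) + C(5,1)·C(7,6) + C(5,2)·C(7,5) = 1 + 35 + 210 = 246.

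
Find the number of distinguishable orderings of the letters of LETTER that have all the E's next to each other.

60

Treat the 2 copies of E as a single block. The multiset to arrange is then {EE, L, R, T, T}, 5 items in all.
That gives (5)!/(2!) = 60 arrangements.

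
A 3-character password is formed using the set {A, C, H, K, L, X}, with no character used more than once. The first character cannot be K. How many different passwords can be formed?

100

The first character has 6−1 = 5 choices (anything except K).
The remaining 2 characters are filled from the other 5 symbols without repetition: 5 × 4 = 20.
Total: 5 × 20 = 100.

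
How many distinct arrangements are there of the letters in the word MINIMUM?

Letter multiplicities in MINIMUM: I×2, M×3, N×1, U×1.
So there are 7! / (3!·2!) = 420 distinguishable arrangements.

420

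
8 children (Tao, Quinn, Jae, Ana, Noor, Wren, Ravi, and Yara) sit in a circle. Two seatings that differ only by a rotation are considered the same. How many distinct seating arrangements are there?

Around a circle, 8 distinct people have 8!/8 = (7)! = 5040 rotationally distinct seatings.

5040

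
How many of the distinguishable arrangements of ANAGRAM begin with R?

120

Fix R in the first position and arrange the remaining 6 letters.
Those 6 letters have A appearing 3 times, giving (6)!/(3!) = 120.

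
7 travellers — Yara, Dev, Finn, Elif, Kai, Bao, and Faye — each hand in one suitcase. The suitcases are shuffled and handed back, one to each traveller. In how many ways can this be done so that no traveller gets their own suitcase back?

1854

This is the derangement count D_7: permutations of 7 items with no fixed point.
By inclusion–exclusion this is Σ_{j=0}^{7} (−1)^j C(7,j)·(7−j)!.
Computing: 5040 − 5040 + 2520 − 840 + 210 − 42 + 7 − 1 = 1854.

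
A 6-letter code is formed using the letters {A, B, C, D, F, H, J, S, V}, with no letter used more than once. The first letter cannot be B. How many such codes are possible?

53760

The first letter has 9−1 = 8 choices (anything except B).
The remaining 5 letters are filled from the other 8 symbols without repetition: 8 × 7 × 6 × 5 × 4 = 6720.
Total: 8 × 6720 = 53760.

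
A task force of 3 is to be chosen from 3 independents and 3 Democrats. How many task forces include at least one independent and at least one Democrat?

18

Unrestricted: C(6,3) = 20 ways to pick any 3 of the 6.
Subtract selections that omit an entire group: no independents → C(3,3) = 1; no Democrats → C(3,3) = 1.
Both groups omitted at once is impossible, so 20 − 2 = 18.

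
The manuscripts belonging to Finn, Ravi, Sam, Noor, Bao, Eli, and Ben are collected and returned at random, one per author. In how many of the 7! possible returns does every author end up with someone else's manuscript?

Count assignments avoiding every fixed point. For any j of the 7 authors fixed to their own manuscript, the other 7−j can be arranged in (7−j)! ways.
By inclusion–exclusion this is Σ_{j=0}^{7} (−1)^j C(7,j)·(7−j)!.
Computing: 5040 − 5040 + 2520 − 840 + 210 − 42 + 7 − 1 = 1854.

1854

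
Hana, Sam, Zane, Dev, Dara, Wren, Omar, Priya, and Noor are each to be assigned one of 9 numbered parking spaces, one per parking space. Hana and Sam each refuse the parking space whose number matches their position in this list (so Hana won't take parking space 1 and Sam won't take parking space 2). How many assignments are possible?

287280

Let Aᵢ (for i ∈ {1, 2}) be the placements that put person i in their forbidden parking space. Any j of these fix j positions, leaving (9−j)! ways to fill the rest, and there are C(2,j) ways to pick which j.
By inclusion–exclusion, the number of valid placements is Σ_{j=0}^{2} (−1)^j C(2,j)·(9−j)!.
Computing: 362880 − 80640 + 5040 = 287280.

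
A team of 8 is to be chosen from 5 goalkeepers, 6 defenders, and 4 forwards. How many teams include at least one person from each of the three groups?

With no constraint there are C(15,8) = 6435 possible selections.
Subtract selections that omit an entire group: no goalkeepers → C(10,8) = 45; no defenders → C(9,8) = 9; no forwards → C(11,8) = 165.
Add back selections omitting two groups (i.e. drawn from a single group): C(5,8) + C(6,8) + C(4,8) = 0.
By inclusion–exclusion: 6435 − 219 + 0 = 6216.

6216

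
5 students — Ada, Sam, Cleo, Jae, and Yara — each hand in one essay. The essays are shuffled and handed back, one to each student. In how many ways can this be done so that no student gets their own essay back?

44

Let Aᵢ be the assignments in which student i gets their own essay. We want the size of the complement of A₁∪…∪A_5.
By inclusion–exclusion this is Σ_{j=0}^{5} (−1)^j C(5,j)·(5−j)!.
Computing: 120 − 120 + 60 − 20 + 5 − 1 = 44.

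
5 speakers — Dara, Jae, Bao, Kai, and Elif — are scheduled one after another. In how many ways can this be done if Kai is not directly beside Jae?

72

Of the 5! = 120 arrangements, those with Kai and Jae adjacent number 2 × 4! = 48 (treat the pair as a block with 2 internal orders).
Complementary counting: 120 − 48 = 72.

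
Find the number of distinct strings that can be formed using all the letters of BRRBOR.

60

BRRBOR has 6 letters with B appearing twice and R appearing 3 times.
The number of distinct arrangements is 6!/(3!·2!) = 720/12 = 60.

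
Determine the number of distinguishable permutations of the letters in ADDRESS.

1260

ADDRESS has 7 letters with D appearing twice and S appearing twice.
Dividing 7! = 5040 by 2!·2! = 4 for the repeated letters gives 1260.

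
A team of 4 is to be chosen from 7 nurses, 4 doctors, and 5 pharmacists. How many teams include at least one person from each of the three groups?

Unrestricted: C(16,4) = 1820 ways to pick any 4 of the 16.
Subtract selections that omit an entire group: no nurses → C(9,4) = 126; no doctors → C(12,4) = 495; no pharmacists → C(11,4) = 330.
Add back selections omitting two groups (i.e. drawn from a single group): C(7,4) + C(4,4) + C(5,4) = 41.
By inclusion–exclusion: 1820 − 951 + 41 = 910.

910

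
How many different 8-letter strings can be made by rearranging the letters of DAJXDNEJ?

The 8 letters of DAJXDNEJ have repeats: D appearing twice and J appearing twice.
The number of distinct arrangements is 8!/(2!·2!) = 40320/4 = 10080.

10080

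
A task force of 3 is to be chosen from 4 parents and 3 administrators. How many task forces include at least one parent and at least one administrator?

30

Unrestricted: C(7,3) = 35 ways to pick any 3 of the 7.
Selections missing a whole group: no parents → C(3,3) = 1; no administrators → C(4,3) = 4.
Both groups omitted at once is impossible, so 35 − 5 = 30.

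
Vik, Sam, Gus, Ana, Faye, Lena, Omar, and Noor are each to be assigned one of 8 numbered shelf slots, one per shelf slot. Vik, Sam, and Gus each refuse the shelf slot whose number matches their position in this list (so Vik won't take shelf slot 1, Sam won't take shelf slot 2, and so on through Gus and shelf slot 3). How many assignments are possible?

27240

Let Aᵢ (for i ∈ {1, 2, 3}) be the placements that put person i in their forbidden shelf slot. Any j of these fix j positions, leaving (8−j)! ways to fill the rest, and there are C(3,j) ways to pick which j.
By inclusion–exclusion, the number of valid placements is Σ_{j=0}^{3} (−1)^j C(3,j)·(8−j)!.
Computing: 40320 − 15120 + 2160 − 120 = 27240.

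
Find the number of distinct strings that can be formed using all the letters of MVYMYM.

The 6 letters of MVYMYM have repeats: M appearing 3 times and Y appearing twice.
The number of distinct arrangements is 6!/(3!·2!) = 720/12 = 60.

60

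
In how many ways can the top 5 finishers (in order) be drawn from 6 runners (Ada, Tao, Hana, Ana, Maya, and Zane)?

720

There are 6 choices for 1st place, 5 for 2nd, and so on down to 2 for position 5.
That gives 6 × 5 × 4 × 3 × 2 = 720.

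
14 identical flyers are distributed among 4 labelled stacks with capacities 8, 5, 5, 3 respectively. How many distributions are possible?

92

Without the upper bounds there are C(17,3) = 680 ways to split 14 among 4 stacks.
Subtract solutions that violate a single cap (substitute x_i' = x_i − (cap_i+1)): x_1 ≥ 9 gives C(8,3) = 56; x_2 ≥ 6 gives C(11,3) = 165; x_3 ≥ 6 gives C(11,3) = 165; x_4 ≥ 4 gives C(13,3) = 286. Together 672.
Add back pairs where two caps are both exceeded: 0 + 0 + 4 + 10 + 35 + 35 = 84.
By inclusion–exclusion the count is 680 − 672 + 84 = 92.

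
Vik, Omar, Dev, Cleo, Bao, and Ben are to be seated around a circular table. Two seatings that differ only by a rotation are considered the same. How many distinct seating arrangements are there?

Seat Vik anywhere (absorbing the rotational symmetry), then permute the other 5: (5)! = 120.

120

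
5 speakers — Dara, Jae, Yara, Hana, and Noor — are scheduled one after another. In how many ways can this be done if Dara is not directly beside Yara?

There are 5! = 120 arrangements in all. If Dara and Yara are adjacent, merging them into one block gives 2·(4)! = 48 arrangements.
So 120 − 48 = 72 arrangements keep them apart.

72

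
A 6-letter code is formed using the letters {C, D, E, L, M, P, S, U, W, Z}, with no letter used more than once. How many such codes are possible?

151200

This is a permutation of 6 out of 10: P(10,6) = 10!/4!.
That product is 10 × 9 × 8 × 7 × 6 × 5 = 151200.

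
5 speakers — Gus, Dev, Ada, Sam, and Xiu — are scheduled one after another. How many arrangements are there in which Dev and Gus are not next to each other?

Of the 5! = 120 arrangements, those with Dev and Gus adjacent number 2 × 4! = 48 (treat the pair as a block with 2 internal orders).
Complementary counting: 120 − 48 = 72.

72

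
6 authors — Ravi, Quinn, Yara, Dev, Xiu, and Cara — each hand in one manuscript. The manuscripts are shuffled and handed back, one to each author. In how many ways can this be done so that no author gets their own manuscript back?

265

Let Aᵢ be the assignments in which author i gets their own manuscript. We want the size of the complement of A₁∪…∪A_6.
By inclusion–exclusion this is Σ_{j=0}^{6} (−1)^j C(6,j)·(6−j)!.
Computing: 720 − 720 + 360 − 120 + 30 − 6 + 1 = 265.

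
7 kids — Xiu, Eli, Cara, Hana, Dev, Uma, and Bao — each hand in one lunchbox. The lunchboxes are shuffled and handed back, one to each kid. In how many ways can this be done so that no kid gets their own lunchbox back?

1854

Let Aᵢ be the assignments in which kid i gets their own lunchbox. We want the size of the complement of A₁∪…∪A_7.
By inclusion–exclusion this is Σ_{j=0}^{7} (−1)^j C(7,j)·(7−j)!.
Computing: 5040 − 5040 + 2520 − 840 + 210 − 42 + 7 − 1 = 1854.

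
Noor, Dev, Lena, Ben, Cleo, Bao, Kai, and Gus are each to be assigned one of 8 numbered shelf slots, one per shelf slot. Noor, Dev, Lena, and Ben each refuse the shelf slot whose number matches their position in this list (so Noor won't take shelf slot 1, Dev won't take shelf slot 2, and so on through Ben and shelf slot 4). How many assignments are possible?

Let Aᵢ (for 1 ≤ i ≤ 4) be the placements that put person i in their forbidden shelf slot. Any j of these fix j positions, leaving (8−j)! ways to fill the rest, and there are C(4,j) ways to pick which j.
By inclusion–exclusion, the number of valid placements is Σ_{j=0}^{4} (−1)^j C(4,j)·(8−j)!.
Computing: 40320 − 20160 + 4320 − 480 + 24 = 24024.

24024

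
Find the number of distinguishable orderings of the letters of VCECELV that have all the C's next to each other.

Treat the 2 copies of C as a single block. The multiset to arrange is then {CC, E, E, L, V, V}, 6 items in all.
That gives (6)!/(2!·2!) = 180 arrangements.

180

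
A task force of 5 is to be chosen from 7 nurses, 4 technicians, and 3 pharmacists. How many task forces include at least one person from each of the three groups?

1288

Unrestricted: C(14,5) = 2002 ways to pick any 5 of the 14.
Subtract selections that omit an entire group: no nurses → C(7,5) = 21; no technicians → C(10,5) = 252; no pharmacists → C(11,5) = 462.
Add back selections omitting two groups (i.e. drawn from a single group): C(7,5) + C(4,5) + C(3,5) = 21.
By inclusion–exclusion: 2002 − 735 + 21 = 1288.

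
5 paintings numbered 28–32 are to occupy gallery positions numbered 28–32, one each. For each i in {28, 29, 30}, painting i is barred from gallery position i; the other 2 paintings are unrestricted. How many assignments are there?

Let Aᵢ (for i ∈ {28, 29, 30}) be the placements that put painting i in its forbidden gallery position. Any j of these fix j positions, leaving (5−j)! ways to fill the rest, and there are C(3,j) ways to pick which j.
By inclusion–exclusion, the number of valid placements is Σ_{j=0}^{3} (−1)^j C(3,j)·(5−j)!.
Computing: 120 − 72 + 18 − 2 = 64.

64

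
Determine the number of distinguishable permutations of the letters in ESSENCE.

ESSENCE has 7 letters with E appearing 3 times and S appearing twice.
So there are 7! / (3!·2!) = 420 distinguishable arrangements.

420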